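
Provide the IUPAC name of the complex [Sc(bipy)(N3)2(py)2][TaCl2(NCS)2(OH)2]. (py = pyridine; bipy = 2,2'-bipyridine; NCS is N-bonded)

diazido(2,2'-bipyridine)bis(pyridine)scandium(III) dichlorodihydroxodiisothiocyanatotantalate(V)

Both ions are complex: the cation is named first with the plain metal name, the anion second with the -ate form; each ion's ligands are alphabetised independently.
Scandium is always +3 in its complexes; the cation's ligand charges sum to -2, so the complex cation is 1+.
A 1:1 salt means the anion carries the equal and opposite charge, 1−.
Anion: ligand charges sum to -6; for the ion to be 1−, Ta = +5.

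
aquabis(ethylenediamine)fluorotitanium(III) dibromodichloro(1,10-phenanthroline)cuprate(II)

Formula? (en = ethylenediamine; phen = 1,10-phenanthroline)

[Ti(en)2F(H2O)][CuBr2Cl2(phen)]

Cation [Ti…]: ligand charges -1, Ti(III) ⇒ ion charge 2+.
Anion [Cu…]: ligand charges -4, Cu(II) ⇒ ion charge 2−.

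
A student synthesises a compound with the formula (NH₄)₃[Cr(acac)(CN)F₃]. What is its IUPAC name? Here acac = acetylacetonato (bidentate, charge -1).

ammonium (acetylacetonato)cyanotrifluorochromate(II)

The 3 ammonium counter-ions carry a total charge of +3, so each complex ion is 3−.
Ligand charges: 1×cyano (-1 each), 1×acetylacetonato (-1 each), 3×fluoro (-1 each); total -5. So Cr + (-5) = 3−, giving Cr = +2.
The complex ion is anionic, so chromium takes the -ate form chromate(II).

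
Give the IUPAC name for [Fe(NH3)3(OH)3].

triamminetrihydroxoiron(III)

There is no counter-ion, so the complex is neutral overall.
Ligand charges: 3×ammine (neutral), 3×hydroxo (-1 each); total -3. So Fe + (-3) = 0, giving Fe = +3.
Ligands are named alphabetically: ammine before hydroxo.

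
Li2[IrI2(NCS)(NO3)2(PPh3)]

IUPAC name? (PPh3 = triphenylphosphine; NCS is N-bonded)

The 2 lithium counter-ions carry a total charge of +2, so each complex ion is 2−.
Ligand charges: 1×triphenylphosphine (neutral), 2×nitrato (-1 each), 2×iodo (-1 each), 1×isothiocyanato (-1 each); total -5. So Ir + (-5) = 2−, giving Ir = +3.
Ligands are named alphabetically: iodo before isothiocyanato before nitrato before triphenylphosphine.
The complex ion is anionic, so iridium takes the -ate form iridate(III).

lithium diiodoisothiocyanatodinitrato(triphenylphosphine)iridate(III)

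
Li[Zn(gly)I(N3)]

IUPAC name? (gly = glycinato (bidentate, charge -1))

The 1 lithium counter-ion carries a total charge of +1, so each complex ion is 1−.
Ligand charges: 1×glycinato (-1 each), 1×iodo (-1 each), 1×azido (-1 each); total -3. So Zn + (-3) = 1−, giving Zn = +2.
The complex ion is anionic, so zinc takes the -ate form zincate(II).

lithium azido(glycinato)iodozincate(II)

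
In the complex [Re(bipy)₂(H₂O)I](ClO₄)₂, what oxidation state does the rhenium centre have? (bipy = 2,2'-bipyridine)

2 perchlorate outside the brackets (-1 each) → the complex ion is 2+.
Ligand charges: 2×bipy neutral; 1×I = -1; 1×H2O neutral; sum -1.
Re + (-1) = 2+ ⇒ Re is +3.

+3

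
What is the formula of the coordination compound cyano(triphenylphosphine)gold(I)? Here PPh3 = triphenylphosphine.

Ligands: 1 cyano (CN, -1), 1 triphenylphosphine (PPh3, neutral). Ligand charge sum = -1.
With Au in oxidation state +1, the complex ion is [Au...].

[Au(CN)(PPh3)]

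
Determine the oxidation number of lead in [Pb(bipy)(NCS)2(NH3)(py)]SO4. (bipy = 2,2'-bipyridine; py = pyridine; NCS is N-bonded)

1 sulfate outside the brackets (-2 each) → the complex ion is 2+.
Ligand charges: 1×bipy neutral; 1×NH3 neutral; 1×py neutral; 2×NCS = -2; sum -2.
Pb + (-2) = 2+ ⇒ Pb is +4.

+4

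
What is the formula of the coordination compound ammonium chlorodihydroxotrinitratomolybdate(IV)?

(NH4)2[MoCl(NO3)3(OH)2]

Ligands: 3 nitrato (NO3, -1), 2 hydroxo (OH, -1), 1 chloro (Cl, -1). Ligand charge sum = -6.
With Mo in oxidation state +4, the complex ion is [Mo...]^2−.
Charge balance with ammonium (+1) requires 1 complex ion per 2 ammonium.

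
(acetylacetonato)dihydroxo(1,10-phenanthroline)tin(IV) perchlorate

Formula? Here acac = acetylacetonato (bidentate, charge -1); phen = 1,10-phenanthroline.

Ligands: 1 acetylacetonato (acac, -1), 2 hydroxo (OH, -1), 1 1,10-phenanthroline (phen, neutral). Ligand charge sum = -3.
Charge balance with perchlorate (-1) requires 1 complex ion per 1 perchlorate.

[Sn(acac)(OH)2(phen)]ClO4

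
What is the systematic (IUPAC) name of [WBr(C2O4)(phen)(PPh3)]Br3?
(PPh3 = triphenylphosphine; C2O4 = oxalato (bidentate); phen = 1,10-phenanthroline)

bromooxalato(1,10-phenanthroline)(triphenylphosphine)tungsten(VI) bromide

The 3 bromide counter-ions carry a total charge of -3, so each complex ion is 3+.
Ligand charges: 1×bromo (-1 each), 1×triphenylphosphine (neutral), 1×oxalato (-2 each), 1×1,10-phenanthroline (neutral); total -3. So W + (-3) = 3+, giving W = +6.
Ligands are named alphabetically: bromo before oxalato before phenanthroline before triphenylphosphine.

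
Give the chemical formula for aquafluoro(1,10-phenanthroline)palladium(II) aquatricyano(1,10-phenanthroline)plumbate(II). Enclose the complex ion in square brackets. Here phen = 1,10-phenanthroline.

Cation [Pd…]: ligand charges -1, Pd(II) ⇒ ion charge 1+.
Anion [Pb…]: ligand charges -3, Pb(II) ⇒ ion charge 1−.

[PdF(H2O)(phen)][Pb(CN)3(H2O)(phen)]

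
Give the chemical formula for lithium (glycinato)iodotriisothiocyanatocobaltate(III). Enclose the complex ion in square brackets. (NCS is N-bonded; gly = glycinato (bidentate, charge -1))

Ligands: 1 iodo (I, -1), 3 isothiocyanato (NCS, -1), 1 glycinato (gly, -1). Ligand charge sum = -5.
With Co in oxidation state +3, the complex ion is [Co...]^2−.
Charge balance with lithium (+1) requires 1 complex ion per 2 lithium.

Li2[Co(gly)I(NCS)3]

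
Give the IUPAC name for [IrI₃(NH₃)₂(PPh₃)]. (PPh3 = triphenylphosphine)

There is no counter-ion, so the complex is neutral overall.
Ligand charges: 1×triphenylphosphine (neutral), 3×iodo (-1 each), 2×ammine (neutral); total -3. So Ir + (-3) = 0, giving Ir = +3.
Ligands are named alphabetically: ammine before iodo before triphenylphosphine.

diamminetriiodo(triphenylphosphine)iridium(III)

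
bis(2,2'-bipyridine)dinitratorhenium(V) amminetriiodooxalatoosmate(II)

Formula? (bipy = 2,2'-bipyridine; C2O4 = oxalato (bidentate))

Cation [Re…]: ligand charges -2, Re(V) ⇒ ion charge 3+.
Anion [Os…]: ligand charges -5, Os(II) ⇒ ion charge 3−.
One 3+ cation balances one 3− anion.

[Re(bipy)2(NO3)2][Os(C2O4)I3(NH3)]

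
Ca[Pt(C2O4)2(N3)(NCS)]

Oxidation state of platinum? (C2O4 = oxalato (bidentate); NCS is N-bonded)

+4

1 calcium outside the brackets (+2 each) → the complex ion is 2−.
Ligand charges: 1×N3 = -1; 2×C2O4 = -4; 1×NCS = -1; sum -6.
Pt + (-6) = 2− ⇒ Pt is +4.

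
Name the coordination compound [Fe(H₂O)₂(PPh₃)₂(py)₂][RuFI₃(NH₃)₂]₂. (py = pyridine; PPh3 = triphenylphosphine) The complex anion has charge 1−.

Both ions are complex: the cation is named first with the plain metal name, the anion second with the -ate form; each ion's ligands are alphabetised independently.
The complex anion is given as 1−; its ligand charges sum to -4, so Ru = +3.
With 2 anions per cation, the cation must be 2×1 = 2+.
Cation: ligand charges sum to 0; for the ion to be 2+, Fe = +2.

diaquabis(pyridine)bis(triphenylphosphine)iron(II) diamminefluorotriiodoruthenate(III)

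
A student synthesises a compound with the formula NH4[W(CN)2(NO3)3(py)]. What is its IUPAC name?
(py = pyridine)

The 1 ammonium counter-ion carries a total charge of +1, so each complex ion is 1−.
Ligand charges: 1×pyridine (neutral), 3×nitrato (-1 each), 2×cyano (-1 each); total -5. So W + (-5) = 1−, giving W = +4.
Ligands are named alphabetically: cyano before nitrato before pyridine.
The complex ion is anionic, so tungsten takes the -ate form tungstate(IV).

ammonium dicyanotrinitrato(pyridine)tungstate(IV)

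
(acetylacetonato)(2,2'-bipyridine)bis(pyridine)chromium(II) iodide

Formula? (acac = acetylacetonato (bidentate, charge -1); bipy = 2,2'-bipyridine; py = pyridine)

[Cr(acac)(bipy)(py)2]I

Ligands: 1 acetylacetonato (acac, -1), 1 2,2'-bipyridine (bipy, neutral), 2 pyridine (py, neutral). Ligand charge sum = -1.
With Cr in oxidation state +2, the complex ion is [Cr...]^1+.
Charge balance with iodide (-1) requires 1 complex ion per 1 iodide.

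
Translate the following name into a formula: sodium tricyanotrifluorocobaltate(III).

Na3[Co(CN)3F3]

Ligands: 3 cyano (CN, -1), 3 fluoro (F, -1). Ligand charge sum = -6.
With Co in oxidation state +3, the complex ion is [Co...]^3−.
Charge balance with sodium (+1) requires 1 complex ion per 3 sodium.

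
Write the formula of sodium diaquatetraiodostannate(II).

Ligands: 4 iodo (I, -1), 2 aqua (H2O, neutral). Ligand charge sum = -4.
Charge balance with sodium (+1) requires 1 complex ion per 2 sodium.

Na2[Sn(H2O)2I4]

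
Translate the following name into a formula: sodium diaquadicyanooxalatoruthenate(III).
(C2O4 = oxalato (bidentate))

Na[Ru(C2O4)(CN)2(H2O)2]

Ligands: 1 oxalato (C2O4, -2), 2 aqua (H2O, neutral), 2 cyano (CN, -1). Ligand charge sum = -4.
With Ru in oxidation state +3, the complex ion is [Ru...]^1−.
Charge balance with sodium (+1) requires 1 complex ion per 1 sodium.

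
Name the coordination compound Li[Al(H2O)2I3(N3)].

lithium diaquaazidotriiodoaluminate(III)

The 1 lithium counter-ion carries a total charge of +1, so each complex ion is 1−.
Ligand charges: 3×iodo (-1 each), 2×aqua (neutral), 1×azido (-1 each); total -4. So Al + (-4) = 1−, giving Al = +3.
Ligands are named alphabetically: aqua before azido before iodo.
The complex ion is anionic, so aluminium takes the -ate form aluminate(III).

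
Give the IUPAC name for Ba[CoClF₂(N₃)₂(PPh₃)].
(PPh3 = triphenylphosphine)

The 1 barium counter-ion carries a total charge of +2, so each complex ion is 2−.
Ligand charges: 1×chloro (-1 each), 1×triphenylphosphine (neutral), 2×fluoro (-1 each), 2×azido (-1 each); total -5. So Co + (-5) = 2−, giving Co = +3.
The complex ion is anionic, so cobalt takes the -ate form cobaltate(III).

barium diazidochlorodifluoro(triphenylphosphine)cobaltate(III)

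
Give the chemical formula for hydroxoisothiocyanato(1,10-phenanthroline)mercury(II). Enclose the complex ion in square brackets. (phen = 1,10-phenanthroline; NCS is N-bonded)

Ligands: 1 1,10-phenanthroline (phen, neutral), 1 isothiocyanato (NCS, -1), 1 hydroxo (OH, -1). Ligand charge sum = -2.
With Hg in oxidation state +2, the complex ion is [Hg...].

[Hg(NCS)(OH)(phen)]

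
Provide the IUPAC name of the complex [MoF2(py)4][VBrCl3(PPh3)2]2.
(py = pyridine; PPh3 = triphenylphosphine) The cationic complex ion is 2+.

difluorotetrakis(pyridine)molybdenum(IV) bromotrichlorobis(triphenylphosphine)vanadate(III)

Both ions are complex: the cation is named first with the plain metal name, the anion second with the -ate form; each ion's ligands are alphabetised independently.
The complex cation is given as 2+; its ligand charges sum to -2, so Mo = +4.
With 2 anions per cation, each anion must be 2/2 = 1−.
Anion: ligand charges sum to -4; for the ion to be 1−, V = +3.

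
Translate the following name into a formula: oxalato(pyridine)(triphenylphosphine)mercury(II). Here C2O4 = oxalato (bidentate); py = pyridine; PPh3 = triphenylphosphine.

[Hg(C2O4)(PPh3)(py)]

Ligands: 1 oxalato (C2O4, -2), 1 pyridine (py, neutral), 1 triphenylphosphine (PPh3, neutral). Ligand charge sum = -2.
With Hg in oxidation state +2, the complex ion is [Hg...].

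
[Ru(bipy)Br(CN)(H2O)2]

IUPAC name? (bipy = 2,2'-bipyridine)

diaqua(2,2'-bipyridine)bromocyanoruthenium(II)

There is no counter-ion, so the complex is neutral overall.
Ligand charges: 1×cyano (-1 each), 2×aqua (neutral), 1×bromo (-1 each), 1×2,2'-bipyridine (neutral); total -2. So Ru + (-2) = 0, giving Ru = +2.
Ligands are named alphabetically: aqua before bipyridine before bromo before cyano.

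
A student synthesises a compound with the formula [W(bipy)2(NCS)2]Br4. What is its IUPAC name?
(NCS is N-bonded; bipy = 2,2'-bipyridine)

bis(2,2'-bipyridine)diisothiocyanatotungsten(VI) bromide

The 4 bromide counter-ions carry a total charge of -4, so each complex ion is 4+.
Ligand charges: 2×isothiocyanato (-1 each), 2×2,2'-bipyridine (neutral); total -2. So W + (-2) = 4+, giving W = +6.
Ligands are named alphabetically: bipyridine before isothiocyanato.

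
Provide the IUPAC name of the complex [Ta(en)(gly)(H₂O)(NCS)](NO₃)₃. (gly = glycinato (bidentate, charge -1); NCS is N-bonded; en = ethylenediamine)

aqua(ethylenediamine)(glycinato)isothiocyanatotantalum(V) nitrate

The 3 nitrate counter-ions carry a total charge of -3, so each complex ion is 3+.
Ligand charges: 1×glycinato (-1 each), 1×aqua (neutral), 1×isothiocyanato (-1 each), 1×ethylenediamine (neutral); total -2. So Ta + (-2) = 3+, giving Ta = +5.
Ligands are named alphabetically: aqua before ethylenediamine before glycinato before isothiocyanato.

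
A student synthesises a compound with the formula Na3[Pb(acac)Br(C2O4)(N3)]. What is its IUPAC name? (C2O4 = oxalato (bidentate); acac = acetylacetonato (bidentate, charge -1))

The 3 sodium counter-ions carry a total charge of +3, so each complex ion is 3−.
Ligand charges: 1×bromo (-1 each), 1×oxalato (-2 each), 1×azido (-1 each), 1×acetylacetonato (-1 each); total -5. So Pb + (-5) = 3−, giving Pb = +2.
Ligands are named alphabetically: acetylacetonato before azido before bromo before oxalato.
The complex ion is anionic, so lead takes the -ate form plumbate(II).

sodium (acetylacetonato)azidobromooxalatoplumbate(II)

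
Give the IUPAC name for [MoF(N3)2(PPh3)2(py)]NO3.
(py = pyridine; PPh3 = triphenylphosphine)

diazidofluoro(pyridine)bis(triphenylphosphine)molybdenum(IV) nitrate

The 1 nitrate counter-ion carries a total charge of -1, so each complex ion is 1+.
Ligand charges: 1×pyridine (neutral), 2×triphenylphosphine (neutral), 2×azido (-1 each), 1×fluoro (-1 each); total -3. So Mo + (-3) = 1+, giving Mo = +4.
Ligands are named alphabetically: azido before fluoro before pyridine before triphenylphosphine.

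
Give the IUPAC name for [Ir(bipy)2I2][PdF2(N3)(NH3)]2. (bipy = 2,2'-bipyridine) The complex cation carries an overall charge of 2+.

Both ions are complex: the cation is named first with the plain metal name, the anion second with the -ate form; each ion's ligands are alphabetised independently.
The complex cation is given as 2+; its ligand charges sum to -2, so Ir = +4.
With 2 anions per cation, each anion must be 2/2 = 1−.
Anion: ligand charges sum to -3; for the ion to be 1−, Pd = +2.

bis(2,2'-bipyridine)diiodoiridium(IV) ammineazidodifluoropalladate(II)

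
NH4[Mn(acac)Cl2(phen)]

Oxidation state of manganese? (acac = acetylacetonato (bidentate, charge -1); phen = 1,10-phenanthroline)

1 ammonium outside the brackets (+1 each) → the complex ion is 1−.
Ligand charges: 1×acac = -1; 1×phen neutral; 2×Cl = -2; sum -3.
Mn + (-3) = 1− ⇒ Mn is +2.

+2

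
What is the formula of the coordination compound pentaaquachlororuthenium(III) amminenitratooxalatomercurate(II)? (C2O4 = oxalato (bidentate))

Cation [Ru…]: ligand charges -1, Ru(III) ⇒ ion charge 2+.
Anion [Hg…]: ligand charges -3, Hg(II) ⇒ ion charge 1−.
One 2+ cation requires 2 of the 1− anion.

[RuCl(H2O)5][Hg(C2O4)(NH3)(NO3)]2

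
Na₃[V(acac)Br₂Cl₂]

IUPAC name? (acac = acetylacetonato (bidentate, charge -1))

The 3 sodium counter-ions carry a total charge of +3, so each complex ion is 3−.
Ligand charges: 2×chloro (-1 each), 1×acetylacetonato (-1 each), 2×bromo (-1 each); total -5. So V + (-5) = 3−, giving V = +2.
The complex ion is anionic, so vanadium takes the -ate form vanadate(II).

sodium (acetylacetonato)dibromodichlorovanadate(II)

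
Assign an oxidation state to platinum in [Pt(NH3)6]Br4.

+4

4 bromide outside the brackets (-1 each) → the complex ion is 4+.
Ligand charges: 6×NH3 neutral; sum 0.
Pt + (0) = 4+ ⇒ Pt is +4.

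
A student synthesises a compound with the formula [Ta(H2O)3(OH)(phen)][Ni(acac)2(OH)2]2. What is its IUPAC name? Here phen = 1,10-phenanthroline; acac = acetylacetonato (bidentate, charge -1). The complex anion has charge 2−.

triaquahydroxo(1,10-phenanthroline)tantalum(V) bis(acetylacetonato)dihydroxonickelate(II)

The complex anion is given as 2−; its ligand charges sum to -4, so Ni = +2.
With 2 anions per cation, the cation must be 2×2 = 4+.
Cation: ligand charges sum to -1; for the ion to be 4+, Ta = +5.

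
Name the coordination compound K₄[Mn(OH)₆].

potassium hexahydroxomanganate(II)

The 4 potassium counter-ions carry a total charge of +4, so each complex ion is 4−.
Ligand charges: 6×hydroxo (-1 each); total -6. So Mn + (-6) = 4−, giving Mn = +2.
The complex ion is anionic, so manganese takes the -ate form manganate(II).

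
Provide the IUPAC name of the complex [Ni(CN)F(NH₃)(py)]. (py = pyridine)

There is no counter-ion, so the complex is neutral overall.
Ligand charges: 1×ammine (neutral), 1×fluoro (-1 each), 1×pyridine (neutral), 1×cyano (-1 each); total -2. So Ni + (-2) = 0, giving Ni = +2.
Ligands are named alphabetically: ammine before cyano before fluoro before pyridine.

amminecyanofluoro(pyridine)nickel(II)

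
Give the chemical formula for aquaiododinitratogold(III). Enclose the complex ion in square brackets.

Ligands: 1 iodo (I, -1), 1 aqua (H2O, neutral), 2 nitrato (NO3, -1). Ligand charge sum = -3.
With Au in oxidation state +3, the complex ion is [Au...].

[Au(H2O)I(NO3)2]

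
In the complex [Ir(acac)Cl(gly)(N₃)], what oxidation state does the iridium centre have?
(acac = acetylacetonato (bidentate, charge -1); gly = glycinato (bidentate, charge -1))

No counter-ion: the bracketed complex is neutral.
Ligand charges: 1×Cl = -1; 1×acac = -1; 1×N3 = -1; 1×gly = -1; sum -4.
Ir + (-4) = 0 ⇒ Ir is +4.

+4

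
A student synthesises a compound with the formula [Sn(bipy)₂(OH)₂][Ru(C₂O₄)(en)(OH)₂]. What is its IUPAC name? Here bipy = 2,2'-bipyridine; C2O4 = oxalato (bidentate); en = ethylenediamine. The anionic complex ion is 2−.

bis(2,2'-bipyridine)dihydroxotin(IV) (ethylenediamine)dihydroxooxalatoruthenate(II)

Both ions are complex: the cation is named first with the plain metal name, the anion second with the -ate form; each ion's ligands are alphabetised independently.
The complex anion is given as 2−; its ligand charges sum to -4, so Ru = +2.
A 1:1 salt means the cation carries the equal and opposite charge, 2+.
Cation: ligand charges sum to -2; for the ion to be 2+, Sn = +4.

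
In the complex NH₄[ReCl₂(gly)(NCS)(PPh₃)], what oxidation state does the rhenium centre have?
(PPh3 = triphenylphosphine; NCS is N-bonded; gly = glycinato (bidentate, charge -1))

+3

1 ammonium outside the brackets (+1 each) → the complex ion is 1−.
Ligand charges: 1×PPh3 neutral; 1×NCS = -1; 2×Cl = -2; 1×gly = -1; sum -4.
Re + (-4) = 1− ⇒ Re is +3.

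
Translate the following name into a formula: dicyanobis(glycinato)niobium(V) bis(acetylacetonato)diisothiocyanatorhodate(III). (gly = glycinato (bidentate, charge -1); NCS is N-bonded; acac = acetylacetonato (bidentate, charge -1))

[Nb(CN)2(gly)2][Rh(acac)2(NCS)2]

Cation [Nb…]: ligand charges -4, Nb(V) ⇒ ion charge 1+.
Anion [Rh…]: ligand charges -4, Rh(III) ⇒ ion charge 1−.
One 1+ cation balances one 1− anion.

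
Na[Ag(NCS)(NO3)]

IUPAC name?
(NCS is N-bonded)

The 1 sodium counter-ion carries a total charge of +1, so each complex ion is 1−.
Ligand charges: 1×nitrato (-1 each), 1×isothiocyanato (-1 each); total -2. So Ag + (-2) = 1−, giving Ag = +1.
Ligands are named alphabetically: isothiocyanato before nitrato.
The complex ion is anionic, so silver takes the -ate form argentate(I).

sodium isothiocyanatonitratoargentate(I)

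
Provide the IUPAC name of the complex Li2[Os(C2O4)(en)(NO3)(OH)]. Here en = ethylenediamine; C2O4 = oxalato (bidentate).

The 2 lithium counter-ions carry a total charge of +2, so each complex ion is 2−.
Ligand charges: 1×hydroxo (-1 each), 1×nitrato (-1 each), 1×ethylenediamine (neutral), 1×oxalato (-2 each); total -4. So Os + (-4) = 2−, giving Os = +2.
Ligands are named alphabetically: ethylenediamine before hydroxo before nitrato before oxalato.
The complex ion is anionic, so osmium takes the -ate form osmate(II).

lithium (ethylenediamine)hydroxonitratooxalatoosmate(II)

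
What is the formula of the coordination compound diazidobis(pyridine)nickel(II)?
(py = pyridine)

[Ni(N3)2(py)2]

Ligands: 2 pyridine (py, neutral), 2 azido (N3, -1). Ligand charge sum = -2.
With Ni in oxidation state +2, the complex ion is [Ni...].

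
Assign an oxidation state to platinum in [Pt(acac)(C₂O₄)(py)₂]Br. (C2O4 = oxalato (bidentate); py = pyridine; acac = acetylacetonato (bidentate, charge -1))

+4

1 bromide outside the brackets (-1 each) → the complex ion is 1+.
Ligand charges: 1×C2O4 = -2; 2×py neutral; 1×acac = -1; sum -3.
Pt + (-3) = 1+ ⇒ Pt is +4.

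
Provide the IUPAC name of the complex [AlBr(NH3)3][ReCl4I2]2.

triamminebromoaluminium(III) tetrachlorodiiodorhenate(V)

Aluminium is always +3 in its complexes; the cation's ligand charges sum to -1, so the complex cation is 2+.
With 2 anions per cation, each anion must be 2/2 = 1−.
Anion: ligand charges sum to -6; for the ion to be 1−, Re = +5.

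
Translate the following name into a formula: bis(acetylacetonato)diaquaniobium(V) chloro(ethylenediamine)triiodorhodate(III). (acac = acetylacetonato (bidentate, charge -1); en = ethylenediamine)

[Nb(acac)2(H2O)2][RhCl(en)I3]3

Cation [Nb…]: ligand charges -2, Nb(V) ⇒ ion charge 3+.
Anion [Rh…]: ligand charges -4, Rh(III) ⇒ ion charge 1−.
One 3+ cation requires 3 of the 1− anion.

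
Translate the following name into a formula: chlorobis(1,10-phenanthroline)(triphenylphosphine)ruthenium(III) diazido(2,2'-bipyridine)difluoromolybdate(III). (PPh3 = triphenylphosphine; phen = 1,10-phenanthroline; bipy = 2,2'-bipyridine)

[RuCl(phen)2(PPh3)][Mo(bipy)F2(N3)2]2

Cation [Ru…]: ligand charges -1, Ru(III) ⇒ ion charge 2+.
Anion [Mo…]: ligand charges -4, Mo(III) ⇒ ion charge 1−.
One 2+ cation requires 2 of the 1− anion.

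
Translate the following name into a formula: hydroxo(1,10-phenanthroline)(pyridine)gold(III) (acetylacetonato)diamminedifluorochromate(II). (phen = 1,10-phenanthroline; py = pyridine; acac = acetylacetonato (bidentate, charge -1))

[Au(OH)(phen)(py)][Cr(acac)F2(NH3)2]2

Cation [Au…]: ligand charges -1, Au(III) ⇒ ion charge 2+.
Anion [Cr…]: ligand charges -3, Cr(II) ⇒ ion charge 1−.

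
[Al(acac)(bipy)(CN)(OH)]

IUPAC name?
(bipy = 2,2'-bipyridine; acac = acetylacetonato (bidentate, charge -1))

There is no counter-ion, so the complex is neutral overall.
Ligand charges: 1×2,2'-bipyridine (neutral), 1×acetylacetonato (-1 each), 1×hydroxo (-1 each), 1×cyano (-1 each); total -3. So Al + (-3) = 0, giving Al = +3.
Ligands are named alphabetically: acetylacetonato before bipyridine before cyano before hydroxo.

(acetylacetonato)(2,2'-bipyridine)cyanohydroxoaluminium(III)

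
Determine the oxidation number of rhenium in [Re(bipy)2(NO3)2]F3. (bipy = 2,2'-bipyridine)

3 fluoride outside the brackets (-1 each) → the complex ion is 3+.
Ligand charges: 2×bipy neutral; 2×NO3 = -2; sum -2.
Re + (-2) = 3+ ⇒ Re is +5.

+5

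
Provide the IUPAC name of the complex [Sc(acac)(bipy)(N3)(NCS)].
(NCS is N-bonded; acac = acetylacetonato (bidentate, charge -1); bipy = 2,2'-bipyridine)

(acetylacetonato)azido(2,2'-bipyridine)isothiocyanatoscandium(III)

There is no counter-ion, so the complex is neutral overall.
Ligand charges: 1×isothiocyanato (-1 each), 1×azido (-1 each), 1×acetylacetonato (-1 each), 1×2,2'-bipyridine (neutral); total -3. So Sc + (-3) = 0, giving Sc = +3.
Ligands are named alphabetically: acetylacetonato before azido before bipyridine before isothiocyanato.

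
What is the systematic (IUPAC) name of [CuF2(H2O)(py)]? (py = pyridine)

aquadifluoro(pyridine)copper(II)

There is no counter-ion, so the complex is neutral overall.
Ligand charges: 2×fluoro (-1 each), 1×pyridine (neutral), 1×aqua (neutral); total -2. So Cu + (-2) = 0, giving Cu = +2.
Ligands are named alphabetically: aqua before fluoro before pyridine.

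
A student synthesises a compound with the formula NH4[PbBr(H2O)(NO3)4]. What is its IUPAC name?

The 1 ammonium counter-ion carries a total charge of +1, so each complex ion is 1−.
Ligand charges: 1×aqua (neutral), 1×bromo (-1 each), 4×nitrato (-1 each); total -5. So Pb + (-5) = 1−, giving Pb = +4.
Ligands are named alphabetically: aqua before bromo before nitrato.
The complex ion is anionic, so lead takes the -ate form plumbate(IV).

ammonium aquabromotetranitratoplumbate(IV)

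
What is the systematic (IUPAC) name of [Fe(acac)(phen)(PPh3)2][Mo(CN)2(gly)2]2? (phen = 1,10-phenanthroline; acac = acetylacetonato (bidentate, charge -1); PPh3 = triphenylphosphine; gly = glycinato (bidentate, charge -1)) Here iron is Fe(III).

Fe is given as +3; the cation's ligand charges sum to -1, so the complex cation is 2+.
With 2 anions per cation, each anion must be 2/2 = 1−.
Anion: ligand charges sum to -4; for the ion to be 1−, Mo = +3.

(acetylacetonato)(1,10-phenanthroline)bis(triphenylphosphine)iron(III) dicyanobis(glycinato)molybdate(III)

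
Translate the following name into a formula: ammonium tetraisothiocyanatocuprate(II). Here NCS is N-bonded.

(NH4)2[Cu(NCS)4]

Ligands: 4 isothiocyanato (NCS, -1). Ligand charge sum = -4.
With Cu in oxidation state +2, the complex ion is [Cu...]^2−.
Charge balance with ammonium (+1) requires 1 complex ion per 2 ammonium.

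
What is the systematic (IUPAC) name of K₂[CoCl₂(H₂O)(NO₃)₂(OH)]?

The 2 potassium counter-ions carry a total charge of +2, so each complex ion is 2−.
Ligand charges: 2×chloro (-1 each), 1×hydroxo (-1 each), 2×nitrato (-1 each), 1×aqua (neutral); total -5. So Co + (-5) = 2−, giving Co = +3.
Ligands are named alphabetically: aqua before chloro before hydroxo before nitrato.
The complex ion is anionic, so cobalt takes the -ate form cobaltate(III).

potassium aquadichlorohydroxodinitratocobaltate(III)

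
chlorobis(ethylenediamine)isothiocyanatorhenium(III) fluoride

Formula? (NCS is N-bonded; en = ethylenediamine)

[ReCl(en)2(NCS)]F

Ligands: 1 isothiocyanato (NCS, -1), 2 ethylenediamine (en, neutral), 1 chloro (Cl, -1). Ligand charge sum = -2.
Charge balance with fluoride (-1) requires 1 complex ion per 1 fluoride.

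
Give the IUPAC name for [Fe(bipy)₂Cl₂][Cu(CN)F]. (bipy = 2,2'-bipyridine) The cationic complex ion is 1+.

bis(2,2'-bipyridine)dichloroiron(III) cyanofluorocuprate(I)

Both ions are complex: the cation is named first with the plain metal name, the anion second with the -ate form; each ion's ligands are alphabetised independently.
The complex cation is given as 1+; its ligand charges sum to -2, so Fe = +3.
A 1:1 salt means the anion carries the equal and opposite charge, 1−.
Anion: ligand charges sum to -2; for the ion to be 1−, Cu = +1.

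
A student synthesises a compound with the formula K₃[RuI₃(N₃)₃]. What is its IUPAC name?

The 3 potassium counter-ions carry a total charge of +3, so each complex ion is 3−.
Ligand charges: 3×iodo (-1 each), 3×azido (-1 each); total -6. So Ru + (-6) = 3−, giving Ru = +3.
The complex ion is anionic, so ruthenium takes the -ate form ruthenate(III).

potassium triazidotriiodoruthenate(III)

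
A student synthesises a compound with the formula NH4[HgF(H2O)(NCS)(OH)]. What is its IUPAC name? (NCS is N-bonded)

The 1 ammonium counter-ion carries a total charge of +1, so each complex ion is 1−.
Ligand charges: 1×fluoro (-1 each), 1×hydroxo (-1 each), 1×isothiocyanato (-1 each), 1×aqua (neutral); total -3. So Hg + (-3) = 1−, giving Hg = +2.
The complex ion is anionic, so mercury takes the -ate form mercurate(II).

ammonium aquafluorohydroxoisothiocyanatomercurate(II)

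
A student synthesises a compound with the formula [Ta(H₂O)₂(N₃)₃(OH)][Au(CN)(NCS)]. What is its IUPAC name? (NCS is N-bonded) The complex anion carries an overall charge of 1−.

diaquatriazidohydroxotantalum(V) cyanoisothiocyanatoaurate(I)

Both ions are complex: the cation is named first with the plain metal name, the anion second with the -ate form; each ion's ligands are alphabetised independently.
The complex anion is given as 1−; its ligand charges sum to -2, so Au = +1.
A 1:1 salt means the cation carries the equal and opposite charge, 1+.
Cation: ligand charges sum to -4; for the ion to be 1+, Ta = +5.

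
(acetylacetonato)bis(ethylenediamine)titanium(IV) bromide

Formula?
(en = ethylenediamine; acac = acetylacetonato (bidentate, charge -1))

[Ti(acac)(en)2]Br3

Ligands: 2 ethylenediamine (en, neutral), 1 acetylacetonato (acac, -1). Ligand charge sum = -1.
With Ti in oxidation state +4, the complex ion is [Ti...]^3+.
Charge balance with bromide (-1) requires 1 complex ion per 3 bromide.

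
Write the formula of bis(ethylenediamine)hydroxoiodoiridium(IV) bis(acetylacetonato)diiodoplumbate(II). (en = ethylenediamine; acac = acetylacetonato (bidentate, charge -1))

[Ir(en)2I(OH)][Pb(acac)2I2]

Cation [Ir…]: ligand charges -2, Ir(IV) ⇒ ion charge 2+.
Anion [Pb…]: ligand charges -4, Pb(II) ⇒ ion charge 2−.
One 2+ cation balances one 2− anion.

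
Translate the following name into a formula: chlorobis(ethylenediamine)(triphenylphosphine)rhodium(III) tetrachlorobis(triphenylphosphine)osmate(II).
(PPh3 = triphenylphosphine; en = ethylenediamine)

[RhCl(en)2(PPh3)][OsCl4(PPh3)2]

Cation [Rh…]: ligand charges -1, Rh(III) ⇒ ion charge 2+.
Anion [Os…]: ligand charges -4, Os(II) ⇒ ion charge 2−.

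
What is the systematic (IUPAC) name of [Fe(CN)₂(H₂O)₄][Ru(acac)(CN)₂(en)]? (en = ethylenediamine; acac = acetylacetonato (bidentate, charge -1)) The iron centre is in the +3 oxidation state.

tetraaquadicyanoiron(III) (acetylacetonato)dicyano(ethylenediamine)ruthenate(II)

Both ions are complex: the cation is named first with the plain metal name, the anion second with the -ate form; each ion's ligands are alphabetised independently.
Fe is given as +3; the cation's ligand charges sum to -2, so the complex cation is 1+.
A 1:1 salt means the anion carries the equal and opposite charge, 1−.
Anion: ligand charges sum to -3; for the ion to be 1−, Ru = +2.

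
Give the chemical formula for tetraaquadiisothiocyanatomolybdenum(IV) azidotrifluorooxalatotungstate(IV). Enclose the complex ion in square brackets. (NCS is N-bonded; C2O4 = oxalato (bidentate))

Cation [Mo…]: ligand charges -2, Mo(IV) ⇒ ion charge 2+.
Anion [W…]: ligand charges -6, W(IV) ⇒ ion charge 2−.
One 2+ cation balances one 2− anion.

[Mo(H2O)4(NCS)2][W(C2O4)F3(N3)]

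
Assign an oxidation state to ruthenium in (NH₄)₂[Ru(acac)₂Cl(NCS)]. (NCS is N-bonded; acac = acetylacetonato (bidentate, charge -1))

2 ammonium outside the brackets (+1 each) → the complex ion is 2−.
Ligand charges: 1×NCS = -1; 1×Cl = -1; 2×acac = -2; sum -4.
Ru + (-4) = 2− ⇒ Ru is +2.

+2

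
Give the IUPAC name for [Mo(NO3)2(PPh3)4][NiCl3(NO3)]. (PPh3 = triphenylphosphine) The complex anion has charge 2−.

dinitratotetrakis(triphenylphosphine)molybdenum(IV) trichloronitratonickelate(II)

Both ions are complex: the cation is named first with the plain metal name, the anion second with the -ate form; each ion's ligands are alphabetised independently.
The complex anion is given as 2−; its ligand charges sum to -4, so Ni = +2.
A 1:1 salt means the cation carries the equal and opposite charge, 2+.
Cation: ligand charges sum to -2; for the ion to be 2+, Mo = +4.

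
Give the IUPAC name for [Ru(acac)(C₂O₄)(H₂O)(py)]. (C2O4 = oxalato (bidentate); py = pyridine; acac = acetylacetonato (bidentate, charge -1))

(acetylacetonato)aquaoxalato(pyridine)ruthenium(III)

There is no counter-ion, so the complex is neutral overall.
Ligand charges: 1×aqua (neutral), 1×oxalato (-2 each), 1×pyridine (neutral), 1×acetylacetonato (-1 each); total -3. So Ru + (-3) = 0, giving Ru = +3.
Ligands are named alphabetically: acetylacetonato before aqua before oxalato before pyridine.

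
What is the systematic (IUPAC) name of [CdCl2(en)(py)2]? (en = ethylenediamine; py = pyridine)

There is no counter-ion, so the complex is neutral overall.
Ligand charges: 1×ethylenediamine (neutral), 2×chloro (-1 each), 2×pyridine (neutral); total -2. So Cd + (-2) = 0, giving Cd = +2.
Ligands are named alphabetically: chloro before ethylenediamine before pyridine.

dichloro(ethylenediamine)bis(pyridine)cadmium(II)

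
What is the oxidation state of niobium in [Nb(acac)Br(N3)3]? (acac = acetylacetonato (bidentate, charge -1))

No counter-ion: the bracketed complex is neutral.
Ligand charges: 1×acac = -1; 1×Br = -1; 3×N3 = -3; sum -5.
Nb + (-5) = 0 ⇒ Nb is +5.

+5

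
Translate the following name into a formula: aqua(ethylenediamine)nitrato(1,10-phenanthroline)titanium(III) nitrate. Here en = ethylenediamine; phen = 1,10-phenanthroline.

Ligands: 1 nitrato (NO3, -1), 1 aqua (H2O, neutral), 1 ethylenediamine (en, neutral), 1 1,10-phenanthroline (phen, neutral). Ligand charge sum = -1.
Charge balance with nitrate (-1) requires 1 complex ion per 2 nitrate.

[Ti(en)(H2O)(NO3)(phen)](NO3)2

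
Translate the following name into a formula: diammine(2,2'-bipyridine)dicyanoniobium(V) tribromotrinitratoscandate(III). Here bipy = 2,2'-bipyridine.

[Nb(bipy)(CN)2(NH3)2][ScBr3(NO3)3]

Cation [Nb…]: ligand charges -2, Nb(V) ⇒ ion charge 3+.
Anion [Sc…]: ligand charges -6, Sc(III) ⇒ ion charge 3−.
One 3+ cation balances one 3− anion.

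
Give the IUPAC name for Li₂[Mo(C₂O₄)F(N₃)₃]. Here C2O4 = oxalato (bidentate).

lithium triazidofluorooxalatomolybdate(IV)

The 2 lithium counter-ions carry a total charge of +2, so each complex ion is 2−.
Ligand charges: 3×azido (-1 each), 1×fluoro (-1 each), 1×oxalato (-2 each); total -6. So Mo + (-6) = 2−, giving Mo = +4.
Ligands are named alphabetically: azido before fluoro before oxalato.
The complex ion is anionic, so molybdenum takes the -ate form molybdate(IV).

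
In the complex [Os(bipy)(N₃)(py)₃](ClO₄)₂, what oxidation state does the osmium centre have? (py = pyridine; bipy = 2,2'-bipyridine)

2 perchlorate outside the brackets (-1 each) → the complex ion is 2+.
Ligand charges: 3×py neutral; 1×bipy neutral; 1×N3 = -1; sum -1.
Os + (-1) = 2+ ⇒ Os is +3.

+3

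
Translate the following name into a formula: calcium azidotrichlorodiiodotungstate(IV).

Ligands: 2 iodo (I, -1), 3 chloro (Cl, -1), 1 azido (N3, -1). Ligand charge sum = -6.
With W in oxidation state +4, the complex ion is [W...]^2−.
Charge balance with calcium (+2) requires 1 complex ion per 1 calcium.

Ca[WCl3I2(N3)]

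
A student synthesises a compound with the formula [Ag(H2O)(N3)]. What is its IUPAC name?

There is no counter-ion, so the complex is neutral overall.
Ligand charges: 1×aqua (neutral), 1×azido (-1 each); total -1. So Ag + (-1) = 0, giving Ag = +1.
Ligands are named alphabetically: aqua before azido.

aquaazidosilver(I)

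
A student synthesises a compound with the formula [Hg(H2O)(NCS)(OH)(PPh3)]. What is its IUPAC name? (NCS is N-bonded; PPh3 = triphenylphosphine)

aquahydroxoisothiocyanato(triphenylphosphine)mercury(II)

There is no counter-ion, so the complex is neutral overall.
Ligand charges: 1×isothiocyanato (-1 each), 1×triphenylphosphine (neutral), 1×hydroxo (-1 each), 1×aqua (neutral); total -2. So Hg + (-2) = 0, giving Hg = +2.
Ligands are named alphabetically: aqua before hydroxo before isothiocyanato before triphenylphosphine.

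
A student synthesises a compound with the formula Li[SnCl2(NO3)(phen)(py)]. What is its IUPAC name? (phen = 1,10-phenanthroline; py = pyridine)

The 1 lithium counter-ion carries a total charge of +1, so each complex ion is 1−.
Ligand charges: 1×1,10-phenanthroline (neutral), 2×chloro (-1 each), 1×nitrato (-1 each), 1×pyridine (neutral); total -3. So Sn + (-3) = 1−, giving Sn = +2.
Ligands are named alphabetically: chloro before nitrato before phenanthroline before pyridine.
The complex ion is anionic, so tin takes the -ate form stannate(II).

lithium dichloronitrato(1,10-phenanthroline)(pyridine)stannate(II)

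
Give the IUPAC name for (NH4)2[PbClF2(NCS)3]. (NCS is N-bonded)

ammonium chlorodifluorotriisothiocyanatoplumbate(IV)

The 2 ammonium counter-ions carry a total charge of +2, so each complex ion is 2−.
Ligand charges: 3×isothiocyanato (-1 each), 1×chloro (-1 each), 2×fluoro (-1 each); total -6. So Pb + (-6) = 2−, giving Pb = +4.
The complex ion is anionic, so lead takes the -ate form plumbate(IV).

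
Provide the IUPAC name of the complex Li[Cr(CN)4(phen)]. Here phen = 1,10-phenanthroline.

lithium tetracyano(1,10-phenanthroline)chromate(III)

The 1 lithium counter-ion carries a total charge of +1, so each complex ion is 1−.
Ligand charges: 4×cyano (-1 each), 1×1,10-phenanthroline (neutral); total -4. So Cr + (-4) = 1−, giving Cr = +3.
Ligands are named alphabetically: cyano before phenanthroline.
The complex ion is anionic, so chromium takes the -ate form chromate(III).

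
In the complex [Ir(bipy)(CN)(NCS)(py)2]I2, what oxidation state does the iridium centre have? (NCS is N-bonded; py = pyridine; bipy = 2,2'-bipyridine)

+4

2 iodide outside the brackets (-1 each) → the complex ion is 2+.
Ligand charges: 1×NCS = -1; 2×py neutral; 1×CN = -1; 1×bipy neutral; sum -2.
Ir + (-2) = 2+ ⇒ Ir is +4.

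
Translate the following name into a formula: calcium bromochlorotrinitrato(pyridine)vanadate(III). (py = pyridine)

Ligands: 1 chloro (Cl, -1), 1 bromo (Br, -1), 1 pyridine (py, neutral), 3 nitrato (NO3, -1). Ligand charge sum = -5.
With V in oxidation state +3, the complex ion is [V...]^2−.
Charge balance with calcium (+2) requires 1 complex ion per 1 calcium.

Ca[VBrCl(NO3)3(py)]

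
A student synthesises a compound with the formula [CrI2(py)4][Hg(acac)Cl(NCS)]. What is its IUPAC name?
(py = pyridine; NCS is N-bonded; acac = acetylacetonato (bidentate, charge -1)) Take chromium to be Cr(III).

Cr is given as +3; the cation's ligand charges sum to -2, so the complex cation is 1+.
A 1:1 salt means the anion carries the equal and opposite charge, 1−.
Anion: ligand charges sum to -3; for the ion to be 1−, Hg = +2.

diiodotetrakis(pyridine)chromium(III) (acetylacetonato)chloroisothiocyanatomercurate(II)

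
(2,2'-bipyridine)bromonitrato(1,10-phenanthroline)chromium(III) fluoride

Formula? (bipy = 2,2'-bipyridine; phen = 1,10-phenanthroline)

[Cr(bipy)Br(NO3)(phen)]F

Ligands: 1 nitrato (NO3, -1), 1 2,2'-bipyridine (bipy, neutral), 1 bromo (Br, -1), 1 1,10-phenanthroline (phen, neutral). Ligand charge sum = -2.
Charge balance with fluoride (-1) requires 1 complex ion per 1 fluoride.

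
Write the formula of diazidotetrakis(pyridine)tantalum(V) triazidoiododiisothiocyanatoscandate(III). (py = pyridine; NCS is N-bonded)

[Ta(N3)2(py)4][ScI(N3)3(NCS)2]

Cation [Ta…]: ligand charges -2, Ta(V) ⇒ ion charge 3+.
Anion [Sc…]: ligand charges -6, Sc(III) ⇒ ion charge 3−.
One 3+ cation balances one 3− anion.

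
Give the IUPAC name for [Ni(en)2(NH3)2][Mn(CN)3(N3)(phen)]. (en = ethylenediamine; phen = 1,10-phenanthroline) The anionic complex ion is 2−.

Both ions are complex: the cation is named first with the plain metal name, the anion second with the -ate form; each ion's ligands are alphabetised independently.
The complex anion is given as 2−; its ligand charges sum to -4, so Mn = +2.
A 1:1 salt means the cation carries the equal and opposite charge, 2+.
Cation: ligand charges sum to 0; for the ion to be 2+, Ni = +2.

diamminebis(ethylenediamine)nickel(II) azidotricyano(1,10-phenanthroline)manganate(II)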